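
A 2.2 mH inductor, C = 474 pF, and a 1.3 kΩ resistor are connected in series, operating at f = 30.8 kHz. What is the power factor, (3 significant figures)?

0.123

ω = 2πf = 193500 rad/s
X_L = ωL = 426 Ω
X_C = 1/(ωC) = 10900 Ω
Net reactance X = X_L − X_C = -10500 Ω
Z = 1300 − j10500 Ω
|Z| = √(1300² + 10500²) = 10600 Ω
∠Z = arctan(-10500/1300) = -82.9°
cos φ = cos(-82.9°) = 0.123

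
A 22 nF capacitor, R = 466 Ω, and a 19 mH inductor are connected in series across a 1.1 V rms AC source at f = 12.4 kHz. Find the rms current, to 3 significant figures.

ω = 2πf = 77910 rad/s
X_L = ωL = 1480 Ω
X_C = 1/(ωC) = 583 Ω
Net reactance X = X_L − X_C = 897 Ω
Z = 466 + j897 Ω
|Z| = √(466² + 897²) = 1010 Ω
I = V/|Z| = 1.1/1010 = 1.09 mA

1.09 mA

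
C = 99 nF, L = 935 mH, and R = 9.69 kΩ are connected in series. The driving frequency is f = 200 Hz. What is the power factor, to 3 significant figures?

0.816

ω = 2πf = 1257 rad/s
X_L = ωL = 1170 Ω
X_C = 1/(ωC) = 8040 Ω
Net reactance X = X_L − X_C = -6860 Ω
Z = 9690 − j6860 Ω
|Z| = √(9690² + 6860²) = 11900 Ω
∠Z = arctan(-6860/9690) = -35.3°
cos φ = cos(-35.3°) = 0.816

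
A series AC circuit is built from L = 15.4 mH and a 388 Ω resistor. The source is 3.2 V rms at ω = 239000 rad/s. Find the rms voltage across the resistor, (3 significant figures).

X_L = ωL = 3680 Ω
Z = 388 + j3680 Ω
|Z| = √(388² + 3680²) = 3700 Ω
I = V/|Z| = 865 μA
V_R = I·|Z_R| = 0.000865 × 388 = 0.335 V

0.335 V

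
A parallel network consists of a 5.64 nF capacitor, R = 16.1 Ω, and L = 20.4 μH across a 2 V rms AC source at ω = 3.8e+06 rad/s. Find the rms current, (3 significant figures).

125 mA

X_L = ωL = 77.5 Ω
X_C = 1/(ωC) = 46.7 Ω
Parallel: admittances add. Y = 1/R + 1/(jωL) + jωC
Y = (0.0621 + j0.00853) S
|Y| = 0.0627 S → |Z| = 1/|Y| = 16.0 Ω, ∠Z = −∠Y = -7.82°
I = V/|Z| = 2/16.0 = 125 mA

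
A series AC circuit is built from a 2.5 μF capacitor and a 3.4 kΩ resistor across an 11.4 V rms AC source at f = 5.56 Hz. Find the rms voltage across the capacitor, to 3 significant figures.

10.9 V

ω = 2πf = 34.93 rad/s
X_C = 1/(ωC) = 11400 Ω
Z = 3400 − j11400 Ω
|Z| = √(3400² + 11400²) = 11900 Ω
I = V/|Z| = 954 μA
V_C = I·|Z_C| = 0.000954 × 11400 = 10.9 V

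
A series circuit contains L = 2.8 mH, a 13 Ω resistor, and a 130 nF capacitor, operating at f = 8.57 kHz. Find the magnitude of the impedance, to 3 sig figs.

15.2 Ω

ω = 2πf = 53850 rad/s
X_L = ωL = 151 Ω
X_C = 1/(ωC) = 143 Ω
Net reactance X = X_L − X_C = 7.92 Ω
Z = 13.0 + j7.92 Ω
|Z| = √(13.0² + 7.92²) = 15.2 Ω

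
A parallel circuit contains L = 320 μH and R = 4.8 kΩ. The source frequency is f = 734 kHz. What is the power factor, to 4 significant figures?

0.2939

ω = 2πf = 4.612e+06 rad/s
X_L = ωL = 1476 Ω
Parallel: admittances add. Y = 1/R + 1/(jωL)
Y = (0.0002083 − j0.0006776) S
|Y| = 0.0007089 S → |Z| = 1/|Y| = 1411 Ω, ∠Z = −∠Y = 72.91°
cos φ = cos(72.91°) = 0.2939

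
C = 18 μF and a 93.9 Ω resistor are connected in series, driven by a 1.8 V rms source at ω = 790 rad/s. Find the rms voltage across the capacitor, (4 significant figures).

1.079 V

X_C = 1/(ωC) = 70.32 Ω
Z = 93.90 − j70.32 Ω
|Z| = √(93.90² + 70.32²) = 117.3 Ω
I = V/|Z| = 15.34 mA
V_C = I·|Z_C| = 0.01534 × 70.32 = 1.079 V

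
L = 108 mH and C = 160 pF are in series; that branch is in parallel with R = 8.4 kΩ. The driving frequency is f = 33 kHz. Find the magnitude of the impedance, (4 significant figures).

ω = 2πf = 207300 rad/s
X_L = ωL = 22390 Ω
X_C = 1/(ωC) = 30140 Ω
Branch 1: Z₁ = R = 8400 Ω
Branch 2 (series LC): Z₂ = j(X_L − X_C) = −j7750 Ω
Parallel: Z = Z₁Z₂/(Z₁+Z₂), |Z| = 5696 Ω, ∠Z = -47.31°

5696 Ω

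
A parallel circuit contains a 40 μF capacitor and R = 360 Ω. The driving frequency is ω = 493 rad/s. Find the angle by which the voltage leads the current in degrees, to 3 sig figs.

-82.0°

X_C = 1/(ωC) = 50.7 Ω
Parallel: admittances add. Y = 1/R + jωC
Y = (0.00278 + j0.0197) S
|Y| = 0.0199 S → |Z| = 1/|Y| = 50.2 Ω, ∠Z = −∠Y = -82.0°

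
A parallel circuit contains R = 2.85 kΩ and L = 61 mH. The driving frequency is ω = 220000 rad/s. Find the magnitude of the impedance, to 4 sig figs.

X_L = ωL = 13420 Ω
Parallel: admittances add. Y = 1/R + 1/(jωL)
Y = (0.0003509 − j7.452e-05) S
|Y| = 0.0003587 S → |Z| = 1/|Y| = 2788 Ω, ∠Z = −∠Y = 11.99°

2788 Ω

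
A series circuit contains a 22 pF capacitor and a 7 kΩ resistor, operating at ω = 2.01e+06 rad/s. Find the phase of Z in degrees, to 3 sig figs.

X_C = 1/(ωC) = 22600 Ω
Z = 7000 − j22600 Ω
|Z| = √(7000² + 22600²) = 23700 Ω
∠Z = arctan(-22600/7000) = -72.8°

-72.8°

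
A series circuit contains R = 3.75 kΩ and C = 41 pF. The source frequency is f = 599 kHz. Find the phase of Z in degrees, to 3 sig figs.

ω = 2πf = 3.764e+06 rad/s
X_C = 1/(ωC) = 6480 Ω
Z = 3750 − j6480 Ω
|Z| = √(3750² + 6480²) = 7490 Ω
∠Z = arctan(-6480/3750) = -59.9°

-59.9°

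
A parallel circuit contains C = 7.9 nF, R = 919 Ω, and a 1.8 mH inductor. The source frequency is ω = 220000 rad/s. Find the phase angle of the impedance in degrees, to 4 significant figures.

X_L = ωL = 396.0 Ω
X_C = 1/(ωC) = 575.4 Ω
Parallel: admittances add. Y = 1/R + 1/(jωL) + jωC
Y = (0.001088 − j0.0007873) S
|Y| = 0.001343 S → |Z| = 1/|Y| = 744.6 Ω, ∠Z = −∠Y = 35.89°

35.89°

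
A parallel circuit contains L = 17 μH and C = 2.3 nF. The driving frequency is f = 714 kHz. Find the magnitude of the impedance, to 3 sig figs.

ω = 2πf = 4.486e+06 rad/s
X_L = ωL = 76.3 Ω
X_C = 1/(ωC) = 96.9 Ω
Parallel: admittances add. Y = 1/(jωL) + jωC
Y = (0 − j0.00279) S
|Y| = 0.00279 S → |Z| = 1/|Y| = 358 Ω, ∠Z = −∠Y = 90.0°

358 Ω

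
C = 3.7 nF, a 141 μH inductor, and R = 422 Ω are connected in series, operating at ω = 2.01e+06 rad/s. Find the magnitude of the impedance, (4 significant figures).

X_L = ωL = 283.4 Ω
X_C = 1/(ωC) = 134.5 Ω
Net reactance X = X_L − X_C = 148.9 Ω
Z = 422.0 + j148.9 Ω
|Z| = √(422.0² + 148.9²) = 447.5 Ω

447.5 Ω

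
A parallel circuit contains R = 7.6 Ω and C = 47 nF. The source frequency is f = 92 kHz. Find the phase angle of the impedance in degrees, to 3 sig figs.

ω = 2πf = 578100 rad/s
X_C = 1/(ωC) = 36.8 Ω
Parallel: admittances add. Y = 1/R + jωC
Y = (0.132 + j0.0272) S
|Y| = 0.134 S → |Z| = 1/|Y| = 7.44 Ω, ∠Z = −∠Y = -11.7°

-11.7°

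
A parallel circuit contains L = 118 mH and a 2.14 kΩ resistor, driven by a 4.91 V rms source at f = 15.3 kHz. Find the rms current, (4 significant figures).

2.335 mA

ω = 2πf = 96130 rad/s
X_L = ωL = 11340 Ω
Parallel: admittances add. Y = 1/R + 1/(jωL)
Y = (0.0004673 − j8.815e-05) S
|Y| = 0.0004755 S → |Z| = 1/|Y| = 2103 Ω, ∠Z = −∠Y = 10.68°
I = V/|Z| = 4.91/2103 = 2.335 mA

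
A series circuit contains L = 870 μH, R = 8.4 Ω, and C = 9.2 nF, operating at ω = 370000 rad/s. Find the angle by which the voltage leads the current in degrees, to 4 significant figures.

X_L = ωL = 321.9 Ω
X_C = 1/(ωC) = 293.8 Ω
Net reactance X = X_L − X_C = 28.13 Ω
Z = 8.400 + j28.13 Ω
|Z| = √(8.400² + 28.13²) = 29.36 Ω
∠Z = arctan(28.13/8.400) = 73.37°

73.37°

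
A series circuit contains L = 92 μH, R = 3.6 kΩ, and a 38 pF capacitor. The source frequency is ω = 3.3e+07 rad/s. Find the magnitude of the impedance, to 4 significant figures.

4239 Ω

X_L = ωL = 3036 Ω
X_C = 1/(ωC) = 797.4 Ω
Net reactance X = X_L − X_C = 2239 Ω
Z = 3600 + j2239 Ω
|Z| = √(3600² + 2239²) = 4239 Ω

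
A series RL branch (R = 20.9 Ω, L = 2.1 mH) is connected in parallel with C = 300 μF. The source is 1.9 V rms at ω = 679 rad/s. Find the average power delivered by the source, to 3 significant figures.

X_L = ωL = 1.43 Ω
X_C = 1/(ωC) = 4.91 Ω
Branch 1 (R+jX_L): Z₁ = 20.9 + j1.43 Ω, |Z₁| = 20.9 Ω
Branch 2 (−jX_C): Z₂ = −j4.91 Ω
Parallel: Z = Z₁Z₂/(Z₁+Z₂), |Z| = 4.85 Ω, ∠Z = -76.6°
I = V/|Z| = 391 mA
P = VI cos φ = 1.9 × 0.391 × cos(-76.6°) = 172 mW

172 mW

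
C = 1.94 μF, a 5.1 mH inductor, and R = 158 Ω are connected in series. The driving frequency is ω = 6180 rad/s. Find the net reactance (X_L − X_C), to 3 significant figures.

-51.9 Ω

X_L = ωL = 31.5 Ω
X_C = 1/(ωC) = 83.4 Ω
X = 31.5 − 83.4 = -51.9 Ω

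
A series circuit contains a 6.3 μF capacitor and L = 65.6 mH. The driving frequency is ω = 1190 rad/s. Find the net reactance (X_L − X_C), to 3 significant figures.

X_L = ωL = 78.1 Ω
X_C = 1/(ωC) = 133 Ω
X = 78.1 − 133 = -55.3 Ω

-55.3 Ω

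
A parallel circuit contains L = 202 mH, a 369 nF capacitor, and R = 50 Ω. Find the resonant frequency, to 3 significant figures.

ω₀ = 1/√(LC) = 1/√(0.202 × 3.69e-07) = 3663 rad/s
f₀ = ω₀/(2π) = 583 Hz

583 Hz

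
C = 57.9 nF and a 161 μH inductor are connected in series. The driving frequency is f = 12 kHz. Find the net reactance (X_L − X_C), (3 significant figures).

ω = 2πf = 75400 rad/s
X_L = ωL = 12.1 Ω
X_C = 1/(ωC) = 229 Ω
X = 12.1 − 229 = -217 Ω

-217 Ω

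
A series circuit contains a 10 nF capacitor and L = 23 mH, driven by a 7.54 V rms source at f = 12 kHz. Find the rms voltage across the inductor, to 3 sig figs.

ω = 2πf = 75400 rad/s
X_L = ωL = 1730 Ω
X_C = 1/(ωC) = 1330 Ω
Net reactance X = X_L − X_C = 408 Ω
Z = j408 Ω
|Z| = √(0² + 408²) = 408 Ω
I = V/|Z| = 18.5 mA
V_L = I·|Z_L| = 0.0185 × 1730 = 32.1 V

32.1 V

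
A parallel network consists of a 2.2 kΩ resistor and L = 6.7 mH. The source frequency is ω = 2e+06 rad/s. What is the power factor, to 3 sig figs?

X_L = ωL = 13400 Ω
Parallel: admittances add. Y = 1/R + 1/(jωL)
Y = (0.000455 − j7.46e-05) S
|Y| = 0.000461 S → |Z| = 1/|Y| = 2170 Ω, ∠Z = −∠Y = 9.32°
cos φ = cos(9.32°) = 0.987

0.987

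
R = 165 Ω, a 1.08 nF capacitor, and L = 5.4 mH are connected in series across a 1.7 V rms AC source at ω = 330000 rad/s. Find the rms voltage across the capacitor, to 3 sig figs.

X_L = ωL = 1780 Ω
X_C = 1/(ωC) = 2810 Ω
Net reactance X = X_L − X_C = -1020 Ω
Z = 165 − j1020 Ω
|Z| = √(165² + 1020²) = 1040 Ω
I = V/|Z| = 1.64 mA
V_C = I·|Z_C| = 0.00164 × 2810 = 4.60 V

4.60 V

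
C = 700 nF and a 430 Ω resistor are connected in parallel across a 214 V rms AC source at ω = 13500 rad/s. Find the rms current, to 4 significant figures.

X_C = 1/(ωC) = 105.8 Ω
Parallel: admittances add. Y = 1/R + jωC
Y = (0.002326 + j0.009450) S
|Y| = 0.009732 S → |Z| = 1/|Y| = 102.8 Ω, ∠Z = −∠Y = -76.17°
I = V/|Z| = 214/102.8 = 2.083 A

2.083 A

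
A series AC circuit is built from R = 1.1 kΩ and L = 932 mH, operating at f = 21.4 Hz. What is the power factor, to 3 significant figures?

ω = 2πf = 134.5 rad/s
X_L = ωL = 125 Ω
Z = 1100 + j125 Ω
|Z| = √(1100² + 125²) = 1110 Ω
∠Z = arctan(125/1100) = 6.50°
cos φ = cos(6.50°) = 0.994

0.994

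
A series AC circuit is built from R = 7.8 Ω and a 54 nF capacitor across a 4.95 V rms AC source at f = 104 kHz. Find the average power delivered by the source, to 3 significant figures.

221 mW

ω = 2πf = 653500 rad/s
X_C = 1/(ωC) = 28.3 Ω
Z = 7.80 − j28.3 Ω
|Z| = √(7.80² + 28.3²) = 29.4 Ω
∠Z = arctan(-28.3/7.80) = -74.6°
I = V/|Z| = 168 mA
P = VI cos φ = 4.95 × 0.168 × cos(-74.6°) = 221 mW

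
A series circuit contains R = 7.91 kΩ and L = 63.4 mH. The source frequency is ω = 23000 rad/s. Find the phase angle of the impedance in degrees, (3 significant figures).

X_L = ωL = 1460 Ω
Z = 7910 + j1460 Ω
|Z| = √(7910² + 1460²) = 8040 Ω
∠Z = arctan(1460/7910) = 10.4°

10.4°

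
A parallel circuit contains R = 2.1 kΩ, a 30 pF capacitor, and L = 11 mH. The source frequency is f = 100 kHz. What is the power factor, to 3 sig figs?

0.967

ω = 2πf = 628300 rad/s
X_L = ωL = 6910 Ω
X_C = 1/(ωC) = 53100 Ω
Parallel: admittances add. Y = 1/R + 1/(jωL) + jωC
Y = (0.000476 − j0.000126) S
|Y| = 0.000493 S → |Z| = 1/|Y| = 2030 Ω, ∠Z = −∠Y = 14.8°
cos φ = cos(14.8°) = 0.967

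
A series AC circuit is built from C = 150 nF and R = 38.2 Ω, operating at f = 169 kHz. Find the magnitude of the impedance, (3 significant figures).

ω = 2πf = 1.062e+06 rad/s
X_C = 1/(ωC) = 6.28 Ω
Z = 38.2 − j6.28 Ω
|Z| = √(38.2² + 6.28²) = 38.7 Ω

38.7 Ω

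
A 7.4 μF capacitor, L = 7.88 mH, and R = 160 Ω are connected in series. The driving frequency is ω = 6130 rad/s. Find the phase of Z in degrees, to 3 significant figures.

X_L = ωL = 48.3 Ω
X_C = 1/(ωC) = 22.0 Ω
Net reactance X = X_L − X_C = 26.3 Ω
Z = 160 + j26.3 Ω
|Z| = √(160² + 26.3²) = 162 Ω
∠Z = arctan(26.3/160) = 9.32°

9.32°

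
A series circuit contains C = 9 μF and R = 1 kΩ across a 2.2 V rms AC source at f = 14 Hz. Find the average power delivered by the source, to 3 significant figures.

1.86 mW

ω = 2πf = 87.96 rad/s
X_C = 1/(ωC) = 1260 Ω
Z = 1000 − j1260 Ω
|Z| = √(1000² + 1260²) = 1610 Ω
∠Z = arctan(-1260/1000) = -51.6°
I = V/|Z| = 1.37 mA
P = VI cos φ = 2.2 × 0.00137 × cos(-51.6°) = 1.86 mW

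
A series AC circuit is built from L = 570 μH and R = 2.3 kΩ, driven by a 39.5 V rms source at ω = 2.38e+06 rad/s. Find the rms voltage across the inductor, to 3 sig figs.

20.1 V

X_L = ωL = 1360 Ω
Z = 2300 + j1360 Ω
|Z| = √(2300² + 1360²) = 2670 Ω
I = V/|Z| = 14.8 mA
V_L = I·|Z_L| = 0.0148 × 1360 = 20.1 V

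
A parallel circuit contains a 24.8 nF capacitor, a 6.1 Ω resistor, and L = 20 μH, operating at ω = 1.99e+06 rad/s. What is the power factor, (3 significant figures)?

0.989

X_L = ωL = 39.8 Ω
X_C = 1/(ωC) = 20.3 Ω
Parallel: admittances add. Y = 1/R + 1/(jωL) + jωC
Y = (0.164 + j0.0242) S
|Y| = 0.166 S → |Z| = 1/|Y| = 6.03 Ω, ∠Z = −∠Y = -8.41°
cos φ = cos(-8.41°) = 0.989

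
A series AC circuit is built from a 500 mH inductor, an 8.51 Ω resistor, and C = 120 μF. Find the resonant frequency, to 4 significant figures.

20.55 Hz

ω₀ = 1/√(LC) = 1/√(0.5 × 0.00012) = 129.1 rad/s
f₀ = ω₀/(2π) = 20.55 Hz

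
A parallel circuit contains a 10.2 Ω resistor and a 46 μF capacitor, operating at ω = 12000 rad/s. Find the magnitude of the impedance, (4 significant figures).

1.784 Ω

X_C = 1/(ωC) = 1.812 Ω
Parallel: admittances add. Y = 1/R + jωC
Y = (0.09804 + j0.5520) S
|Y| = 0.5606 S → |Z| = 1/|Y| = 1.784 Ω, ∠Z = −∠Y = -79.93°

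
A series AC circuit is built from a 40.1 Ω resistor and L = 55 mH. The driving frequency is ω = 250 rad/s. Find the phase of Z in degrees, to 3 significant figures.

18.9°

X_L = ωL = 13.8 Ω
Z = 40.1 + j13.8 Ω
|Z| = √(40.1² + 13.8²) = 42.4 Ω
∠Z = arctan(13.8/40.1) = 18.9°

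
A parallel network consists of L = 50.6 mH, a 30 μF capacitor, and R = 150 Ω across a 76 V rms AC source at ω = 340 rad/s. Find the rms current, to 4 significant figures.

3.677 A

X_L = ωL = 17.20 Ω
X_C = 1/(ωC) = 98.04 Ω
Parallel: admittances add. Y = 1/R + 1/(jωL) + jωC
Y = (0.006667 − j0.04793) S
|Y| = 0.04839 S → |Z| = 1/|Y| = 20.67 Ω, ∠Z = −∠Y = 82.08°
I = V/|Z| = 76/20.67 = 3.677 A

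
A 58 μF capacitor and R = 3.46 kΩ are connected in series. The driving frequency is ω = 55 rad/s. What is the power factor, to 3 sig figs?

X_C = 1/(ωC) = 313 Ω
Z = 3460 − j313 Ω
|Z| = √(3460² + 313²) = 3470 Ω
∠Z = arctan(-313/3460) = -5.18°
cos φ = cos(-5.18°) = 0.996

0.996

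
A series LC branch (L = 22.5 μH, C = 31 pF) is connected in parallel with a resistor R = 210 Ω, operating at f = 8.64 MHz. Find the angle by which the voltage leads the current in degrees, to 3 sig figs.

ω = 2πf = 5.429e+07 rad/s
X_L = ωL = 1220 Ω
X_C = 1/(ωC) = 594 Ω
Branch 1: Z₁ = R = 210 Ω
Branch 2 (series LC): Z₂ = j(X_L − X_C) = j627 Ω
Parallel: Z = Z₁Z₂/(Z₁+Z₂), |Z| = 199 Ω, ∠Z = 18.5°

18.5°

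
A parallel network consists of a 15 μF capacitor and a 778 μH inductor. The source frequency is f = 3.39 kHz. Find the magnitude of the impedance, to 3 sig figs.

ω = 2πf = 21300 rad/s
X_L = ωL = 16.6 Ω
X_C = 1/(ωC) = 3.13 Ω
Parallel: admittances add. Y = 1/(jωL) + jωC
Y = (0 + j0.259) S
|Y| = 0.259 S → |Z| = 1/|Y| = 3.86 Ω, ∠Z = −∠Y = -90.0°

3.86 Ω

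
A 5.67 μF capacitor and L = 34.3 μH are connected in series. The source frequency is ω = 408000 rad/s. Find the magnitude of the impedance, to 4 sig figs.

13.56 Ω

X_L = ωL = 13.99 Ω
X_C = 1/(ωC) = 0.4323 Ω
Net reactance X = X_L − X_C = 13.56 Ω
Z = j13.56 Ω
|Z| = √(0² + 13.56²) = 13.56 Ω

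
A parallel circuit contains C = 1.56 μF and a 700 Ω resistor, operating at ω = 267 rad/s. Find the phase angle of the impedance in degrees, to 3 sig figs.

-16.3°

X_C = 1/(ωC) = 2400 Ω
Parallel: admittances add. Y = 1/R + jωC
Y = (0.00143 + j0.000417) S
|Y| = 0.00149 S → |Z| = 1/|Y| = 672 Ω, ∠Z = −∠Y = -16.3°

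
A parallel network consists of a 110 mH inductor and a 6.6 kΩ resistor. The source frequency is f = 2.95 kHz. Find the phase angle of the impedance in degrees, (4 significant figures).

ω = 2πf = 18540 rad/s
X_L = ωL = 2039 Ω
Parallel: admittances add. Y = 1/R + 1/(jωL)
Y = (0.0001515 − j0.0004905) S
|Y| = 0.0005133 S → |Z| = 1/|Y| = 1948 Ω, ∠Z = −∠Y = 72.83°

72.83°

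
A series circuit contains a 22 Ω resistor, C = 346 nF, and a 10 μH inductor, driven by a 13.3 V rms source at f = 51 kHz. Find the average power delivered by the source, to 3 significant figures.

7.52 W

ω = 2πf = 320400 rad/s
X_L = ωL = 3.20 Ω
X_C = 1/(ωC) = 9.02 Ω
Net reactance X = X_L − X_C = -5.81 Ω
Z = 22.0 − j5.81 Ω
|Z| = √(22.0² + 5.81²) = 22.8 Ω
∠Z = arctan(-5.81/22.0) = -14.8°
I = V/|Z| = 584 mA
P = VI cos φ = 13.3 × 0.584 × cos(-14.8°) = 7.52 W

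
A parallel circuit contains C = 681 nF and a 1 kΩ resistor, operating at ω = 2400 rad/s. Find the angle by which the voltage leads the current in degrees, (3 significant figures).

-58.5°

X_C = 1/(ωC) = 612 Ω
Parallel: admittances add. Y = 1/R + jωC
Y = (0.00100 + j0.00163) S
|Y| = 0.00192 S → |Z| = 1/|Y| = 522 Ω, ∠Z = −∠Y = -58.5°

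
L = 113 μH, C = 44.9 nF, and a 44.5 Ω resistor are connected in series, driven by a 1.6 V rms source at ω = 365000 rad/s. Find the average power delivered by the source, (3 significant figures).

X_L = ωL = 41.2 Ω
X_C = 1/(ωC) = 61.0 Ω
Net reactance X = X_L − X_C = -19.8 Ω
Z = 44.5 − j19.8 Ω
|Z| = √(44.5² + 19.8²) = 48.7 Ω
∠Z = arctan(-19.8/44.5) = -24.0°
I = V/|Z| = 32.9 mA
P = VI cos φ = 1.6 × 0.0329 × cos(-24.0°) = 48.0 mW

48.0 mW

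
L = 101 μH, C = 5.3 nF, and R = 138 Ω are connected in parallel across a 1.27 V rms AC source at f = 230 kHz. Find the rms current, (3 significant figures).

9.26 mA

ω = 2πf = 1.445e+06 rad/s
X_L = ωL = 146 Ω
X_C = 1/(ωC) = 131 Ω
Parallel: admittances add. Y = 1/R + 1/(jωL) + jωC
Y = (0.00725 + j0.000808) S
|Y| = 0.00729 S → |Z| = 1/|Y| = 137 Ω, ∠Z = −∠Y = -6.36°
I = V/|Z| = 1.27/137 = 9.26 mA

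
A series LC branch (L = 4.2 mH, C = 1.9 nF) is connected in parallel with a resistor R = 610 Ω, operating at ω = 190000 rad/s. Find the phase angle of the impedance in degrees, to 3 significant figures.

-17.2°

X_L = ωL = 798 Ω
X_C = 1/(ωC) = 2770 Ω
Branch 1: Z₁ = R = 610 Ω
Branch 2 (series LC): Z₂ = j(X_L − X_C) = −j1970 Ω
Parallel: Z = Z₁Z₂/(Z₁+Z₂), |Z| = 583 Ω, ∠Z = -17.2°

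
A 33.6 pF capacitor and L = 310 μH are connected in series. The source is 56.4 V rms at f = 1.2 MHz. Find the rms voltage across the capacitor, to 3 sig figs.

138 V

ω = 2πf = 7.54e+06 rad/s
X_L = ωL = 2340 Ω
X_C = 1/(ωC) = 3950 Ω
Net reactance X = X_L − X_C = -1610 Ω
Z = − j1610 Ω
|Z| = √(0² + 1610²) = 1610 Ω
I = V/|Z| = 35.0 mA
V_C = I·|Z_C| = 0.0350 × 3950 = 138 V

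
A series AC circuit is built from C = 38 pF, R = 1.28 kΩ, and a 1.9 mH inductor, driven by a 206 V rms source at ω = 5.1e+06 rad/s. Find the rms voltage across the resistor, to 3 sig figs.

X_L = ωL = 9690 Ω
X_C = 1/(ωC) = 5160 Ω
Net reactance X = X_L − X_C = 4530 Ω
Z = 1280 + j4530 Ω
|Z| = √(1280² + 4530²) = 4710 Ω
I = V/|Z| = 43.8 mA
V_R = I·|Z_R| = 0.0438 × 1280 = 56.0 V

56.0 V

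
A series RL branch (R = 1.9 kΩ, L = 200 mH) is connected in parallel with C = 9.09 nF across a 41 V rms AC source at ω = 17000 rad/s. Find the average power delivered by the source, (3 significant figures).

X_L = ωL = 3400 Ω
X_C = 1/(ωC) = 6470 Ω
Branch 1 (R+jX_L): Z₁ = 1900 + j3400 Ω, |Z₁| = 3890 Ω
Branch 2 (−jX_C): Z₂ = −j6470 Ω
Parallel: Z = Z₁Z₂/(Z₁+Z₂), |Z| = 6980 Ω, ∠Z = 29.1°
I = V/|Z| = 5.87 mA
P = VI cos φ = 41 × 0.00587 × cos(29.1°) = 211 mW

211 mW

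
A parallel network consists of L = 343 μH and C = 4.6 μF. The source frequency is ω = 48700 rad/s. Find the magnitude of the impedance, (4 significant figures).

6.092 Ω

X_L = ωL = 16.70 Ω
X_C = 1/(ωC) = 4.464 Ω
Parallel: admittances add. Y = 1/(jωL) + jωC
Y = (0 + j0.1642) S
|Y| = 0.1642 S → |Z| = 1/|Y| = 6.092 Ω, ∠Z = −∠Y = -90.00°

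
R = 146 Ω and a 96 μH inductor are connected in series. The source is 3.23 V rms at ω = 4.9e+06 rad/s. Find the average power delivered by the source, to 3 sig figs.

X_L = ωL = 470 Ω
Z = 146 + j470 Ω
|Z| = √(146² + 470²) = 493 Ω
∠Z = arctan(470/146) = 72.8°
I = V/|Z| = 6.56 mA
P = VI cos φ = 3.23 × 0.00656 × cos(72.8°) = 6.28 mW

6.28 mW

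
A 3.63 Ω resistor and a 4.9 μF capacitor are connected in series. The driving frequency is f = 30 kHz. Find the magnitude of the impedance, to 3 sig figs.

ω = 2πf = 188500 rad/s
X_C = 1/(ωC) = 1.08 Ω
Z = 3.63 − j1.08 Ω
|Z| = √(3.63² + 1.08²) = 3.79 Ω

3.79 Ω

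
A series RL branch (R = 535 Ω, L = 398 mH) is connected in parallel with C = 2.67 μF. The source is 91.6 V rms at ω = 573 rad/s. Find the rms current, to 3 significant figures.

X_L = ωL = 228 Ω
X_C = 1/(ωC) = 654 Ω
Branch 1 (R+jX_L): Z₁ = 535 + j228 Ω, |Z₁| = 582 Ω
Branch 2 (−jX_C): Z₂ = −j654 Ω
Parallel: Z = Z₁Z₂/(Z₁+Z₂), |Z| = 556 Ω, ∠Z = -28.4°
I = V/|Z| = 91.6/556 = 165 mA

165 mA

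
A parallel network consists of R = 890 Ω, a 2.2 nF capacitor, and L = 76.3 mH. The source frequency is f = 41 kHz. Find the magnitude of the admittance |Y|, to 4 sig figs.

1.236 mS

ω = 2πf = 257600 rad/s
X_L = ωL = 19660 Ω
X_C = 1/(ωC) = 1764 Ω
Parallel: admittances add. Y = 1/R + 1/(jωL) + jωC
Y = (0.001124 + j0.0005159) S
|Y| = 0.001236 S → |Z| = 1/|Y| = 808.8 Ω, ∠Z = −∠Y = -24.66°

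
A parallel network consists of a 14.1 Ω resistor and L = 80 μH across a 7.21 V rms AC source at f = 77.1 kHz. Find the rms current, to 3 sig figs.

544 mA

ω = 2πf = 484400 rad/s
X_L = ωL = 38.8 Ω
Parallel: admittances add. Y = 1/R + 1/(jωL)
Y = (0.0709 − j0.0258) S
|Y| = 0.0755 S → |Z| = 1/|Y| = 13.3 Ω, ∠Z = −∠Y = 20.0°
I = V/|Z| = 7.21/13.3 = 544 mA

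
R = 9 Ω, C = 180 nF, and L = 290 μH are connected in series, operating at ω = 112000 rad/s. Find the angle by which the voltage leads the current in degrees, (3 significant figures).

-62.3°

X_L = ωL = 32.5 Ω
X_C = 1/(ωC) = 49.6 Ω
Net reactance X = X_L − X_C = -17.1 Ω
Z = 9.00 − j17.1 Ω
|Z| = √(9.00² + 17.1²) = 19.3 Ω
∠Z = arctan(-17.1/9.00) = -62.3°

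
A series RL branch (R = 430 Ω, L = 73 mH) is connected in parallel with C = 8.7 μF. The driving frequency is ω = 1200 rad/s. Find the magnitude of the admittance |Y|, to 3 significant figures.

10.2 mS

X_L = ωL = 87.6 Ω
X_C = 1/(ωC) = 95.8 Ω
Branch 1 (R+jX_L): Z₁ = 430 + j87.6 Ω, |Z₁| = 439 Ω
Branch 2 (−jX_C): Z₂ = −j95.8 Ω
Parallel: Z = Z₁Z₂/(Z₁+Z₂), |Z| = 97.7 Ω, ∠Z = -77.4°
|Y| = 1/|Z| = 10.2 mS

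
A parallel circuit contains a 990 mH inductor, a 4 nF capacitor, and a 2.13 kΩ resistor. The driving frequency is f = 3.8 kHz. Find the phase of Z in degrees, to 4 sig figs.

ω = 2πf = 23880 rad/s
X_L = ωL = 23640 Ω
X_C = 1/(ωC) = 10470 Ω
Parallel: admittances add. Y = 1/R + 1/(jωL) + jωC
Y = (0.0004695 + j5.32e-05) S
|Y| = 0.0004725 S → |Z| = 1/|Y| = 2116 Ω, ∠Z = −∠Y = -6.465°

-6.465°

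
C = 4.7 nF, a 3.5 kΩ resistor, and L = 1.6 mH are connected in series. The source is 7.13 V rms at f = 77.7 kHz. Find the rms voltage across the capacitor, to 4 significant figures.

ω = 2πf = 488200 rad/s
X_L = ωL = 781.1 Ω
X_C = 1/(ωC) = 435.8 Ω
Net reactance X = X_L − X_C = 345.3 Ω
Z = 3500 + j345.3 Ω
|Z| = √(3500² + 345.3²) = 3517 Ω
I = V/|Z| = 2.027 mA
V_C = I·|Z_C| = 0.002027 × 435.8 = 0.8835 V

0.8835 V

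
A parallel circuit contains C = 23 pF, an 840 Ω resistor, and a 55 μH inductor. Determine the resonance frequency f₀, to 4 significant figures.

ω₀ = 1/√(LC) = 1/√(5.5e-05 × 2.3e-11) = 2.812e+07 rad/s
f₀ = ω₀/(2π) = 4.475 MHz

4.475 MHz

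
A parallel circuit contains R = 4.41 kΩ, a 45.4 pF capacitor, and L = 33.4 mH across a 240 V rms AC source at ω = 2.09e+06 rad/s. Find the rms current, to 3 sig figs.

X_L = ωL = 69800 Ω
X_C = 1/(ωC) = 10500 Ω
Parallel: admittances add. Y = 1/R + 1/(jωL) + jωC
Y = (0.000227 + j8.06e-05) S
|Y| = 0.000241 S → |Z| = 1/|Y| = 4160 Ω, ∠Z = −∠Y = -19.6°
I = V/|Z| = 240/4160 = 57.8 mA

57.8 mA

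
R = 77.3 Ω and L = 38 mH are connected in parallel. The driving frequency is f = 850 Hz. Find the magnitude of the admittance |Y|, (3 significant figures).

ω = 2πf = 5341 rad/s
X_L = ωL = 203 Ω
Parallel: admittances add. Y = 1/R + 1/(jωL)
Y = (0.0129 − j0.00493) S
|Y| = 0.0138 S → |Z| = 1/|Y| = 72.2 Ω, ∠Z = −∠Y = 20.9°

13.8 mS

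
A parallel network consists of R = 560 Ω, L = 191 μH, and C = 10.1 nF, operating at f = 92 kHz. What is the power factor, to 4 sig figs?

0.4851

ω = 2πf = 578100 rad/s
X_L = ωL = 110.4 Ω
X_C = 1/(ωC) = 171.3 Ω
Parallel: admittances add. Y = 1/R + 1/(jωL) + jωC
Y = (0.001786 − j0.003219) S
|Y| = 0.003681 S → |Z| = 1/|Y| = 271.7 Ω, ∠Z = −∠Y = 60.98°
cos φ = cos(60.98°) = 0.4851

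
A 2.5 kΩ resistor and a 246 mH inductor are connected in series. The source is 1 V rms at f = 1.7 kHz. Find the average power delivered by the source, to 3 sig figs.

190 μW

ω = 2πf = 10680 rad/s
X_L = ωL = 2630 Ω
Z = 2500 + j2630 Ω
|Z| = √(2500² + 2630²) = 3630 Ω
∠Z = arctan(2630/2500) = 46.4°
I = V/|Z| = 276 μA
P = VI cos φ = 1 × 0.000276 × cos(46.4°) = 190 μW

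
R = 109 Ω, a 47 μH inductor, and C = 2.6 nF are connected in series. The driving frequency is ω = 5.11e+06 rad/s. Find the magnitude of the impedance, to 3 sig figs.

198 Ω

X_L = ωL = 240 Ω
X_C = 1/(ωC) = 75.3 Ω
Net reactance X = X_L − X_C = 165 Ω
Z = 109 + j165 Ω
|Z| = √(109² + 165²) = 198 Ω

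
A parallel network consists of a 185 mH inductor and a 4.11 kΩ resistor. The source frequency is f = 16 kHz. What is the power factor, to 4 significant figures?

0.9764

ω = 2πf = 100500 rad/s
X_L = ωL = 18600 Ω
Parallel: admittances add. Y = 1/R + 1/(jωL)
Y = (0.0002433 − j5.377e-05) S
|Y| = 0.0002492 S → |Z| = 1/|Y| = 4013 Ω, ∠Z = −∠Y = 12.46°
cos φ = cos(12.46°) = 0.9764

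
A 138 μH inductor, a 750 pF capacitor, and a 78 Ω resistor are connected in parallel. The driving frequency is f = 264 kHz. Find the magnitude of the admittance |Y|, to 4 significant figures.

ω = 2πf = 1.659e+06 rad/s
X_L = ωL = 228.9 Ω
X_C = 1/(ωC) = 803.8 Ω
Parallel: admittances add. Y = 1/R + 1/(jωL) + jωC
Y = (0.01282 − j0.003124) S
|Y| = 0.01320 S → |Z| = 1/|Y| = 75.78 Ω, ∠Z = −∠Y = 13.70°

13.20 mS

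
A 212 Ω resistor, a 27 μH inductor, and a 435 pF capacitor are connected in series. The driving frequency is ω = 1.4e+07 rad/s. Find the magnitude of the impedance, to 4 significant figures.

X_L = ωL = 378.0 Ω
X_C = 1/(ωC) = 164.2 Ω
Net reactance X = X_L − X_C = 213.8 Ω
Z = 212.0 + j213.8 Ω
|Z| = √(212.0² + 213.8²) = 301.1 Ω

301.1 Ω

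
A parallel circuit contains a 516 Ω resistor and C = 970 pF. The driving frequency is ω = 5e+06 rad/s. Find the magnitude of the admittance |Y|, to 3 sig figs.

X_C = 1/(ωC) = 206 Ω
Parallel: admittances add. Y = 1/R + jωC
Y = (0.00194 + j0.00485) S
|Y| = 0.00522 S → |Z| = 1/|Y| = 191 Ω, ∠Z = −∠Y = -68.2°

5.22 mS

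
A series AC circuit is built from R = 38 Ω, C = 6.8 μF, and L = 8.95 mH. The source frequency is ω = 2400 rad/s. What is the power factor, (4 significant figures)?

0.6906

X_L = ωL = 21.48 Ω
X_C = 1/(ωC) = 61.27 Ω
Net reactance X = X_L − X_C = -39.79 Ω
Z = 38.00 − j39.79 Ω
|Z| = √(38.00² + 39.79²) = 55.02 Ω
∠Z = arctan(-39.79/38.00) = -46.32°
cos φ = cos(-46.32°) = 0.6906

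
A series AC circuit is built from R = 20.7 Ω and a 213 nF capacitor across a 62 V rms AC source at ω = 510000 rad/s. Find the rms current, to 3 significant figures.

2.74 A

X_C = 1/(ωC) = 9.21 Ω
Z = 20.7 − j9.21 Ω
|Z| = √(20.7² + 9.21²) = 22.7 Ω
I = V/|Z| = 62/22.7 = 2.74 A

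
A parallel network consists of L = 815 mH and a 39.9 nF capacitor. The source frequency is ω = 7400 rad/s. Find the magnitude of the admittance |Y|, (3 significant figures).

X_L = ωL = 6030 Ω
X_C = 1/(ωC) = 3390 Ω
Parallel: admittances add. Y = 1/(jωL) + jωC
Y = (0 + j0.000129) S
|Y| = 0.000129 S → |Z| = 1/|Y| = 7720 Ω, ∠Z = −∠Y = -90.0°

129 μS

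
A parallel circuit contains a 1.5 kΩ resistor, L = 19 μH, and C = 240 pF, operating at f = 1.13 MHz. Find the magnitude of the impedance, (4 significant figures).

174.0 Ω

ω = 2πf = 7.1e+06 rad/s
X_L = ωL = 134.9 Ω
X_C = 1/(ωC) = 586.9 Ω
Parallel: admittances add. Y = 1/R + 1/(jωL) + jωC
Y = (0.0006667 − j0.005709) S
|Y| = 0.005748 S → |Z| = 1/|Y| = 174.0 Ω, ∠Z = −∠Y = 83.34°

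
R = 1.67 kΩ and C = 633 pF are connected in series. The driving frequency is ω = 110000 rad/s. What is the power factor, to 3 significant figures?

X_C = 1/(ωC) = 14400 Ω
Z = 1670 − j14400 Ω
|Z| = √(1670² + 14400²) = 14500 Ω
∠Z = arctan(-14400/1670) = -83.4°
cos φ = cos(-83.4°) = 0.116

0.116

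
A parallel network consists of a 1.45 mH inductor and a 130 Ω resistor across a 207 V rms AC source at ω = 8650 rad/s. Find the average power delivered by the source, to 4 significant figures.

329.6 W

X_L = ωL = 12.54 Ω
Parallel: admittances add. Y = 1/R + 1/(jωL)
Y = (0.007692 − j0.07973) S
|Y| = 0.08010 S → |Z| = 1/|Y| = 12.48 Ω, ∠Z = −∠Y = 84.49°
I = V/|Z| = 16.58 A
P = VI cos φ = 207 × 16.58 × cos(84.49°) = 329.6 W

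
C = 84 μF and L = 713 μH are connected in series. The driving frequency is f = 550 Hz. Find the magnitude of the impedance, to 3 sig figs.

0.981 Ω

ω = 2πf = 3456 rad/s
X_L = ωL = 2.46 Ω
X_C = 1/(ωC) = 3.44 Ω
Net reactance X = X_L − X_C = -0.981 Ω
Z = − j0.981 Ω
|Z| = √(0² + 0.981²) = 0.981 Ω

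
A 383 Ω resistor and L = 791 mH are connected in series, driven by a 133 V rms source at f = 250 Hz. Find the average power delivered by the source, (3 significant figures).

ω = 2πf = 1571 rad/s
X_L = ωL = 1240 Ω
Z = 383 + j1240 Ω
|Z| = √(383² + 1240²) = 1300 Ω
∠Z = arctan(1240/383) = 72.9°
I = V/|Z| = 102 mA
P = VI cos φ = 133 × 0.102 × cos(72.9°) = 4.01 W

4.01 W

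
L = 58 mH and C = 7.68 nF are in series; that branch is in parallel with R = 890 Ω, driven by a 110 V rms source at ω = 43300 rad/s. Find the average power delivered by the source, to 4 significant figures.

X_L = ωL = 2511 Ω
X_C = 1/(ωC) = 3007 Ω
Branch 1: Z₁ = R = 890.0 Ω
Branch 2 (series LC): Z₂ = j(X_L − X_C) = −j495.7 Ω
Parallel: Z = Z₁Z₂/(Z₁+Z₂), |Z| = 433.1 Ω, ∠Z = -60.88°
I = V/|Z| = 254.0 mA
P = VI cos φ = 110 × 0.2540 × cos(-60.88°) = 13.60 W

13.60 W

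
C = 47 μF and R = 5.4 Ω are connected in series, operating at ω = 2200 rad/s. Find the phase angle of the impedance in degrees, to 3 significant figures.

-60.8°

X_C = 1/(ωC) = 9.67 Ω
Z = 5.40 − j9.67 Ω
|Z| = √(5.40² + 9.67²) = 11.1 Ω
∠Z = arctan(-9.67/5.40) = -60.8°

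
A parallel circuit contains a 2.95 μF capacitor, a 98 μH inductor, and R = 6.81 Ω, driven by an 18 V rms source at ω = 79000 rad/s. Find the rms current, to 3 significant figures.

3.24 A

X_L = ωL = 7.74 Ω
X_C = 1/(ωC) = 4.29 Ω
Parallel: admittances add. Y = 1/R + 1/(jωL) + jωC
Y = (0.147 + j0.104) S
|Y| = 0.180 S → |Z| = 1/|Y| = 5.56 Ω, ∠Z = −∠Y = -35.3°
I = V/|Z| = 18/5.56 = 3.24 A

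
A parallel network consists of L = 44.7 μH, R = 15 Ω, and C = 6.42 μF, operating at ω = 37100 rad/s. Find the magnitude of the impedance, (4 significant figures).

X_L = ωL = 1.658 Ω
X_C = 1/(ωC) = 4.198 Ω
Parallel: admittances add. Y = 1/R + 1/(jωL) + jωC
Y = (0.06667 − j0.3648) S
|Y| = 0.3709 S → |Z| = 1/|Y| = 2.696 Ω, ∠Z = −∠Y = 79.64°

2.696 Ω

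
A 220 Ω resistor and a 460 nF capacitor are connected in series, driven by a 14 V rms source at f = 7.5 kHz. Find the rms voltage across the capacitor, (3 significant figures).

ω = 2πf = 47120 rad/s
X_C = 1/(ωC) = 46.1 Ω
Z = 220 − j46.1 Ω
|Z| = √(220² + 46.1²) = 225 Ω
I = V/|Z| = 62.3 mA
V_C = I·|Z_C| = 0.0623 × 46.1 = 2.87 V

2.87 V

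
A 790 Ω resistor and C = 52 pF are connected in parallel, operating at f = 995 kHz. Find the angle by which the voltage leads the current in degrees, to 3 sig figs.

ω = 2πf = 6.252e+06 rad/s
X_C = 1/(ωC) = 3080 Ω
Parallel: admittances add. Y = 1/R + jωC
Y = (0.00127 + j0.000325) S
|Y| = 0.00131 S → |Z| = 1/|Y| = 765 Ω, ∠Z = −∠Y = -14.4°

-14.4°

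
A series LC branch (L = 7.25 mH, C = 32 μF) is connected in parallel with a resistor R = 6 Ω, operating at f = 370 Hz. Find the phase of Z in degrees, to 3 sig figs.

ω = 2πf = 2325 rad/s
X_L = ωL = 16.9 Ω
X_C = 1/(ωC) = 13.4 Ω
Branch 1: Z₁ = R = 6.00 Ω
Branch 2 (series LC): Z₂ = j(X_L − X_C) = j3.41 Ω
Parallel: Z = Z₁Z₂/(Z₁+Z₂), |Z| = 2.97 Ω, ∠Z = 60.4°

60.4°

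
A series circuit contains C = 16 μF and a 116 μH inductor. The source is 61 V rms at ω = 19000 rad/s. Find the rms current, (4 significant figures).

56.20 A

X_L = ωL = 2.204 Ω
X_C = 1/(ωC) = 3.289 Ω
Net reactance X = X_L − X_C = -1.085 Ω
Z = − j1.085 Ω
|Z| = √(0² + 1.085²) = 1.085 Ω
I = V/|Z| = 61/1.085 = 56.20 A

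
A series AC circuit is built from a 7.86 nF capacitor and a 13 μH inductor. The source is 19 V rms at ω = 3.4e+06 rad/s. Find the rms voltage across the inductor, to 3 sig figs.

X_L = ωL = 44.2 Ω
X_C = 1/(ωC) = 37.4 Ω
Net reactance X = X_L − X_C = 6.78 Ω
Z = j6.78 Ω
|Z| = √(0² + 6.78²) = 6.78 Ω
I = V/|Z| = 2.80 A
V_L = I·|Z_L| = 2.80 × 44.2 = 124 V

124 V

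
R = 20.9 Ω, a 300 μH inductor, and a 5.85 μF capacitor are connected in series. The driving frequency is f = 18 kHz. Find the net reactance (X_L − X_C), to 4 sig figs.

32.42 Ω

ω = 2πf = 113100 rad/s
X_L = ωL = 33.93 Ω
X_C = 1/(ωC) = 1.511 Ω
X = 33.93 − 1.511 = 32.42 Ω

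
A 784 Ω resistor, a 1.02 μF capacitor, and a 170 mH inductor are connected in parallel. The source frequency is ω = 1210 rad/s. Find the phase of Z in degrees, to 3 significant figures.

X_L = ωL = 206 Ω
X_C = 1/(ωC) = 810 Ω
Parallel: admittances add. Y = 1/R + 1/(jωL) + jωC
Y = (0.00128 − j0.00363) S
|Y| = 0.00384 S → |Z| = 1/|Y| = 260 Ω, ∠Z = −∠Y = 70.6°

70.6°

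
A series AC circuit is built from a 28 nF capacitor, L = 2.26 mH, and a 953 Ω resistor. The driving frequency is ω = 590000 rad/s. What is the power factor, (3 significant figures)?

0.599

X_L = ωL = 1330 Ω
X_C = 1/(ωC) = 60.5 Ω
Net reactance X = X_L − X_C = 1270 Ω
Z = 953 + j1270 Ω
|Z| = √(953² + 1270²) = 1590 Ω
∠Z = arctan(1270/953) = 53.2°
cos φ = cos(53.2°) = 0.599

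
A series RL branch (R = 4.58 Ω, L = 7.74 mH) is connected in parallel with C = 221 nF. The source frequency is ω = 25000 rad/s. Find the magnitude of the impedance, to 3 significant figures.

2630 Ω

X_L = ωL = 194 Ω
X_C = 1/(ωC) = 181 Ω
Branch 1 (R+jX_L): Z₁ = 4.58 + j194 Ω, |Z₁| = 194 Ω
Branch 2 (−jX_C): Z₂ = −j181 Ω
Parallel: Z = Z₁Z₂/(Z₁+Z₂), |Z| = 2630 Ω, ∠Z = -71.2°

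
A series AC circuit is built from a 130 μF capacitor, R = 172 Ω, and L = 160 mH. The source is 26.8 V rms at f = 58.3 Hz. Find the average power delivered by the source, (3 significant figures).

ω = 2πf = 366.3 rad/s
X_L = ωL = 58.6 Ω
X_C = 1/(ωC) = 21.0 Ω
Net reactance X = X_L − X_C = 37.6 Ω
Z = 172 + j37.6 Ω
|Z| = √(172² + 37.6²) = 176 Ω
∠Z = arctan(37.6/172) = 12.3°
I = V/|Z| = 152 mA
P = VI cos φ = 26.8 × 0.152 × cos(12.3°) = 3.99 W

3.99 W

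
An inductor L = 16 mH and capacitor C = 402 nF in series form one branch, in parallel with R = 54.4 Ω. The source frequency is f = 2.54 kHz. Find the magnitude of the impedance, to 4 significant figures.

ω = 2πf = 15960 rad/s
X_L = ωL = 255.3 Ω
X_C = 1/(ωC) = 155.9 Ω
Branch 1: Z₁ = R = 54.40 Ω
Branch 2 (series LC): Z₂ = j(X_L − X_C) = j99.48 Ω
Parallel: Z = Z₁Z₂/(Z₁+Z₂), |Z| = 47.73 Ω, ∠Z = 28.67°

47.73 Ω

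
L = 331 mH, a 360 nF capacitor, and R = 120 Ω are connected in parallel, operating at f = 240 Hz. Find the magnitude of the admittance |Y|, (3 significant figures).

8.46 mS

ω = 2πf = 1508 rad/s
X_L = ωL = 499 Ω
X_C = 1/(ωC) = 1840 Ω
Parallel: admittances add. Y = 1/R + 1/(jωL) + jωC
Y = (0.00833 − j0.00146) S
|Y| = 0.00846 S → |Z| = 1/|Y| = 118 Ω, ∠Z = −∠Y = 9.94°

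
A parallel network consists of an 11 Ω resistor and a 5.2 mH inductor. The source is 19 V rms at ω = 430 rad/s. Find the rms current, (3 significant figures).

8.67 A

X_L = ωL = 2.24 Ω
Parallel: admittances add. Y = 1/R + 1/(jωL)
Y = (0.0909 − j0.447) S
|Y| = 0.456 S → |Z| = 1/|Y| = 2.19 Ω, ∠Z = −∠Y = 78.5°
I = V/|Z| = 19/2.19 = 8.67 A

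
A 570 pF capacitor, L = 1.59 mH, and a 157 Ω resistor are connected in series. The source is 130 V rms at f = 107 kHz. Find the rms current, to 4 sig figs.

83.95 mA

ω = 2πf = 672300 rad/s
X_L = ωL = 1069 Ω
X_C = 1/(ωC) = 2610 Ω
Net reactance X = X_L − X_C = -1541 Ω
Z = 157.0 − j1541 Ω
|Z| = √(157.0² + 1541²) = 1549 Ω
I = V/|Z| = 130/1549 = 83.95 mA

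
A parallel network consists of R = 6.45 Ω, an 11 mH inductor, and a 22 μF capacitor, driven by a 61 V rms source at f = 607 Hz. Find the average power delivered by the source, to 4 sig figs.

ω = 2πf = 3814 rad/s
X_L = ωL = 41.95 Ω
X_C = 1/(ωC) = 11.92 Ω
Parallel: admittances add. Y = 1/R + 1/(jωL) + jωC
Y = (0.1550 + j0.06007) S
|Y| = 0.1663 S → |Z| = 1/|Y| = 6.014 Ω, ∠Z = −∠Y = -21.18°
I = V/|Z| = 10.14 A
P = VI cos φ = 61 × 10.14 × cos(-21.18°) = 576.9 W

576.9 W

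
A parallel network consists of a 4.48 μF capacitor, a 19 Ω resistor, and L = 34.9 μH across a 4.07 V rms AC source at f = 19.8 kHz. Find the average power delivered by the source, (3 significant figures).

ω = 2πf = 124400 rad/s
X_L = ωL = 4.34 Ω
X_C = 1/(ωC) = 1.79 Ω
Parallel: admittances add. Y = 1/R + 1/(jωL) + jωC
Y = (0.0526 + j0.327) S
|Y| = 0.331 S → |Z| = 1/|Y| = 3.02 Ω, ∠Z = −∠Y = -80.9°
I = V/|Z| = 1.35 A
P = VI cos φ = 4.07 × 1.35 × cos(-80.9°) = 872 mW

872 mW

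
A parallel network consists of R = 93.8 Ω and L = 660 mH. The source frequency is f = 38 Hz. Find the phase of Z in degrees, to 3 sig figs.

ω = 2πf = 238.8 rad/s
X_L = ωL = 158 Ω
Parallel: admittances add. Y = 1/R + 1/(jωL)
Y = (0.0107 − j0.00635) S
|Y| = 0.0124 S → |Z| = 1/|Y| = 80.6 Ω, ∠Z = −∠Y = 30.8°

30.8°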